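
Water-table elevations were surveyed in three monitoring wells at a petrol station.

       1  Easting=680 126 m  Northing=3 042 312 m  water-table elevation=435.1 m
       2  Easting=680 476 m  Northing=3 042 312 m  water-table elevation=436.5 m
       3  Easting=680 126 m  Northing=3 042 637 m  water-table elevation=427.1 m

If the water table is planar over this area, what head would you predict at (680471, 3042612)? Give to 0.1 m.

∂h/∂x = (436.5 − 435.1) / (680476 − 680126) = +0.004000
∂h/∂y = (427.1 − 435.1) / (3042637 − 3042312) = -0.02462
h(680471, 3042612) = 435.1 + (+0.004000)·(345) + (-0.02462)·(300) = 435.1 +1.380 -7.385 = 429.095 m.

429.1 m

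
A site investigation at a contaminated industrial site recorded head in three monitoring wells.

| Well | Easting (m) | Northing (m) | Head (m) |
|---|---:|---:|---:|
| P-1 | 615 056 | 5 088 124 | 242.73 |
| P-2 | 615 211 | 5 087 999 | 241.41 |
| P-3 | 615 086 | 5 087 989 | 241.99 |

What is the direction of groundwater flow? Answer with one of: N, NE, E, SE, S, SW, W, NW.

SE

Taking P-1 as reference: P-2−P-1 = (155, -125, -1.32); P-3−P-1 = (30, -135, -0.74).
Determinant of the coordinate differences = 155·(-135) − 30·(-125) = -17175.
∂h/∂x = [(-1.32)·(-135) − (-0.74)·(-125)] / -17175 = -0.004990
∂h/∂y = [155·(-0.74) − 30·(-1.32)] / -17175 = +0.004373
Flow = −∇h = (+0.004990 east, -0.004373 north), which points southeast.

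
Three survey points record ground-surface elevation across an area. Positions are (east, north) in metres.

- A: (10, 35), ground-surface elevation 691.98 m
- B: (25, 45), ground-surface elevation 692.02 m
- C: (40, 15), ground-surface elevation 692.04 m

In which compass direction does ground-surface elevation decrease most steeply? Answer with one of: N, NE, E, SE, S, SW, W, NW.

W

Taking A as reference: B−A = (15, 10, +0.04); C−A = (30, -20, +0.06).
Solve a·Δx + b·Δy = Δz: det = 15·(-20) − 30·10 = -600.
∂z/∂x = [(+0.04)·(-20) − (+0.06)·10] / -600 = +0.002333
∂z/∂y = [15·(+0.06) − 30·(+0.04)] / -600 = +0.0005000
Steepest decrease is along −∇f = (-0.002333 E, -0.0005000 N) → west.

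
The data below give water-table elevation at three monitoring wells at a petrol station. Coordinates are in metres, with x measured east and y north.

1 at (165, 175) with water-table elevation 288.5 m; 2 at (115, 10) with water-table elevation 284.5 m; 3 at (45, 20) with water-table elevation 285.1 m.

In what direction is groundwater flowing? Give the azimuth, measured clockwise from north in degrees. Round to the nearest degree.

With h = a·x + b·y + c and 1 as origin, the differences give:
  (-50)·a + (-165)·b = -4.0
  (-120)·a + (-155)·b = -3.4
Eliminate b (×(-155) and ×(-165), subtract): -12050·a = 59.00 → a = ∂h/∂x = -0.004896
Back-substitute: b = ∂h/∂y = +0.02573.
Flow direction (−∇h) has components (+0.004896 E, -0.02573 N).
Azimuth = atan2(E, N) = atan2(+0.004896, -0.02573) = 169.2° ≈ 169°.

169°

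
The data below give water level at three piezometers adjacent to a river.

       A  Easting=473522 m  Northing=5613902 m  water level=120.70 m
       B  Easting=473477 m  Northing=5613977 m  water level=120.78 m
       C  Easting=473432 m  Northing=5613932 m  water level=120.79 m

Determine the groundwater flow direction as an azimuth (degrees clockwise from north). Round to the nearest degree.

126°

Taking A as reference: B−A = (-45, 75, +0.08); C−A = (-90, 30, +0.09).
Solve a·Δx + b·Δy = Δh: det = (-45)·30 − (-90)·75 = 5400.
∂h/∂x = [(+0.08)·30 − (+0.09)·75] / 5400 = -0.0008056
∂h/∂y = [(-45)·(+0.09) − (-90)·(+0.08)] / 5400 = +0.0005833
Flow direction (−∇h) has components (+0.0008056 E, -0.0005833 N).
Azimuth = atan2(E, N) = atan2(+0.0008056, -0.0005833) = 125.9° ≈ 126°.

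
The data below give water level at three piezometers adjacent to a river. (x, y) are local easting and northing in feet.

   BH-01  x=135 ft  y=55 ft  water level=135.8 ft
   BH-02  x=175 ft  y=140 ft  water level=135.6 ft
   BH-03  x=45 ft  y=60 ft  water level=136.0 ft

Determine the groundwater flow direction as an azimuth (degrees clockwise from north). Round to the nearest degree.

With h = a·x + b·y + c and BH-01 as origin, the differences give:
  40·a + 85·b = -0.2
  (-90)·a + 5·b = +0.2
Eliminate b (×5 and ×85, subtract): 7850·a = -18.00 → a = ∂h/∂x = -0.002293
Back-substitute: b = ∂h/∂y = -0.001274.
Flow direction (−∇h) has components (+0.002293 E, +0.001274 N).
Azimuth = atan2(E, N) = atan2(+0.002293, +0.001274) = 60.9° ≈ 061°.

061°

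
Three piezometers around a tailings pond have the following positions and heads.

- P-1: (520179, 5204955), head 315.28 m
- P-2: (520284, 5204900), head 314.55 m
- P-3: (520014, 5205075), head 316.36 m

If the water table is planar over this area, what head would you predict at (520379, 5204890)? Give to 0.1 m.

313.8 m

With h = a·x + b·y + c and P-1 as origin, the differences give:
  105·a + (-55)·b = -0.73
  (-165)·a + 120·b = +1.08
Eliminate b (×120 and ×(-55), subtract): 3525·a = -28.200 → a = ∂h/∂x = -0.008000
Back-substitute: b = ∂h/∂y = -0.002000.
h(520379, 5204890) = 315.28 + (-0.008000)·(200) + (-0.002000)·(-65) = 315.28 -1.600 +0.130 = 313.810 m.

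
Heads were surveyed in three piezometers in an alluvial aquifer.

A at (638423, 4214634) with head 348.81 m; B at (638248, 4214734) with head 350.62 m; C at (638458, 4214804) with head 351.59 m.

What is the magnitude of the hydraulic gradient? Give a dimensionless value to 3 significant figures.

0.0166

Three-point gradient (reference A): Δ to B = (-175, 100, +1.81), Δ to C = (35, 170, +2.78).
∂h/∂x = -0.0008932, ∂h/∂y = +0.01654 (det = -33250).
|∇h| = √(-0.0008932² + 0.01654²) = 0.01656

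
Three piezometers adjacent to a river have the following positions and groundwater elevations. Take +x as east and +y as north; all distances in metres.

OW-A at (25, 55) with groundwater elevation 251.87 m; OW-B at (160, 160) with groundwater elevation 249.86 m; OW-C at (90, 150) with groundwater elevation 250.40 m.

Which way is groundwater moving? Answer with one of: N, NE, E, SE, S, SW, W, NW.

Taking OW-A as reference: OW-B−OW-A = (135, 105, -2.01); OW-C−OW-A = (65, 95, -1.47).
Solve a·Δx + b·Δy = Δh: det = 135·95 − 65·105 = 6000.
∂h/∂x = [(-2.01)·95 − (-1.47)·105] / 6000 = -0.006100
∂h/∂y = [135·(-1.47) − 65·(-2.01)] / 6000 = -0.01130
Flow = −∇h = (+0.006100 east, +0.01130 north), which points northeast.

NE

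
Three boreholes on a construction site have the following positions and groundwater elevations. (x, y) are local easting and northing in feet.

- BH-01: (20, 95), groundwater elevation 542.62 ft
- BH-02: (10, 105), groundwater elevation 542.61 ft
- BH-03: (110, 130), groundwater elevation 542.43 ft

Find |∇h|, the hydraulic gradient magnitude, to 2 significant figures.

Differences from BH-01: to BH-02 (Δx, Δy, Δh) = (-10, 10, -0.01); to BH-03 = (90, 35, -0.19).
Solve a·Δx + b·Δy = Δh: det = (-10)·35 − 90·10 = -1250.
∂h/∂x = [(-0.01)·35 − (-0.19)·10] / -1250 = -0.001240
∂h/∂y = [(-10)·(-0.19) − 90·(-0.01)] / -1250 = -0.002240
|∇h| = √(-0.001240² + -0.002240²) = 0.00256

0.0026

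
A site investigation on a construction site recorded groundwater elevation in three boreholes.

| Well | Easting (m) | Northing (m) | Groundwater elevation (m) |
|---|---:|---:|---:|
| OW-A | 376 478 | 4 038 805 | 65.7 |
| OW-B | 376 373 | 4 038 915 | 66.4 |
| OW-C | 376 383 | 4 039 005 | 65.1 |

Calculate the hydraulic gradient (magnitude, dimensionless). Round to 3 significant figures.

Three-point gradient (reference OW-A): Δ to OW-B = (-105, 110, +0.7), Δ to OW-C = (-95, 200, -0.6).
∂h/∂x = -0.01953, ∂h/∂y = -0.01227 (det = -10550).
|∇h| = √(-0.01953² + -0.01227²) = 0.02306

0.0231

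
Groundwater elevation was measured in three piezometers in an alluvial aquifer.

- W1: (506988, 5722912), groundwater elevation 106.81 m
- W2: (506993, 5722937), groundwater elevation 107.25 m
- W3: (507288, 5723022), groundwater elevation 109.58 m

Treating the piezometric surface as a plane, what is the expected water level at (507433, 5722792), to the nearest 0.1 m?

106.1 m

With h = a·x + b·y + c and W1 as origin, the differences give:
  5·a + 25·b = +0.44
  300·a + 110·b = +2.77
Eliminate b (×110 and ×25, subtract): -6950·a = -20.850 → a = ∂h/∂x = +0.003000
Back-substitute: b = ∂h/∂y = +0.01700.
h(507433, 5722792) = 106.81 + (+0.003000)·(445) + (+0.01700)·(-120) = 106.81 +1.335 -2.040 = 106.105 m.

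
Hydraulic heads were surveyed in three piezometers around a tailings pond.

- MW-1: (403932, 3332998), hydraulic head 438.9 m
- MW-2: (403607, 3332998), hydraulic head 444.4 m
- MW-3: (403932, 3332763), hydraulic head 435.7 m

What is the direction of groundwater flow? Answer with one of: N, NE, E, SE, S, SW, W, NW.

SE

∂h/∂x = (444.4 − 438.9) / (403607 − 403932) = -0.01692
∂h/∂y = (435.7 − 438.9) / (3332763 − 3332998) = +0.01362
Flow = −∇h = (+0.01692 east, -0.01362 north), which points southeast.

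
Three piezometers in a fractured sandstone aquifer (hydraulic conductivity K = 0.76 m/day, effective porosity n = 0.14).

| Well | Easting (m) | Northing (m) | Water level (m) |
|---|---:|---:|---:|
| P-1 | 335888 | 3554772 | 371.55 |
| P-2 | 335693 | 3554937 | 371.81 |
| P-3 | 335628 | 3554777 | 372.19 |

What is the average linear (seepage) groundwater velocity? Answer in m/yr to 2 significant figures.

Taking P-1 as reference: P-2−P-1 = (-195, 165, +0.26); P-3−P-1 = (-260, 5, +0.64).
Determinant of the coordinate differences = (-195)·5 − (-260)·165 = 41925.
∂h/∂x = [(+0.26)·5 − (+0.64)·165] / 41925 = -0.002488
∂h/∂y = [(-195)·(+0.64) − (-260)·(+0.26)] / 41925 = -0.001364
|∇h| = √(-0.002488² + -0.001364²) = 0.002837
Seepage velocity v = K·i/n = 0.76 × 0.002837 / 0.14 = 0.0154 m/day = 5.625 m/yr.

5.6 m/yr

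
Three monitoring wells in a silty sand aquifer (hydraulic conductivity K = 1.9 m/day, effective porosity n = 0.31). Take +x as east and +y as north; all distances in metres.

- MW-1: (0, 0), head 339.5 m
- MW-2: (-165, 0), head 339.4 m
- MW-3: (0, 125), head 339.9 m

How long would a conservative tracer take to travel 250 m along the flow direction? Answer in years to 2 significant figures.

34 years

∂h/∂x = (339.4 − 339.5) / (-165 − 0) = +0.0006061
∂h/∂y = (339.9 − 339.5) / (125 − 0) = +0.003200
|∇h| = √(0.0006061² + 0.003200²) = 0.003257
Seepage velocity v = K·i/n = 1.9 × 0.003257 / 0.31 = 0.01996 m/day.
t = 250 / 0.01996 = 1.253e+04 days = 34.3 years.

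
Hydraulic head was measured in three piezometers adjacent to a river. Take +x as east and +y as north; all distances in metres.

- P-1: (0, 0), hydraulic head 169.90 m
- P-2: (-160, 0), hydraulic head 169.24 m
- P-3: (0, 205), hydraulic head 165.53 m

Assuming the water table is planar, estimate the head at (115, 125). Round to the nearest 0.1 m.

∂h/∂x = (169.24 − 169.90) / (-160 − 0) = +0.004125
∂h/∂y = (165.53 − 169.90) / (205 − 0) = -0.02132
h(115, 125) = 169.90 + (+0.004125)·(115) + (-0.02132)·(125) = 169.90 +0.474 -2.665 = 167.710 m.

167.7 m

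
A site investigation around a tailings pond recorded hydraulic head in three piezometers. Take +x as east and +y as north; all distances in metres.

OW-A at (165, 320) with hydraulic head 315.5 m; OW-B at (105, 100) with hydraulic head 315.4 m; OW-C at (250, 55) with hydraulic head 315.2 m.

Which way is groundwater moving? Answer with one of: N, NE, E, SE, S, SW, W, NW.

With h = a·x + b·y + c and OW-A as origin, the differences give:
  (-60)·a + (-220)·b = -0.1
  85·a + (-265)·b = -0.3
Eliminate b (×(-265) and ×(-220), subtract): 34600·a = -39.50 → a = ∂h/∂x = -0.001142
Back-substitute: b = ∂h/∂y = +0.0007659.
Flow = −∇h = (+0.001142 east, -0.0007659 north), which points southeast.

SE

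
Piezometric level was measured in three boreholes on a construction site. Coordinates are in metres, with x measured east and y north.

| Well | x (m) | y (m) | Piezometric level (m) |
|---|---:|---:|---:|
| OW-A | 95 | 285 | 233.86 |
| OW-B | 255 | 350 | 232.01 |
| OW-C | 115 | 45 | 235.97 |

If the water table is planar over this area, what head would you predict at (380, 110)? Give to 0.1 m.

Taking OW-A as reference: OW-B−OW-A = (160, 65, -1.85); OW-C−OW-A = (20, -240, +2.11).
Solve a·Δx + b·Δy = Δh: det = 160·(-240) − 20·65 = -39700.
∂h/∂x = [(-1.85)·(-240) − (+2.11)·65] / -39700 = -0.007729
∂h/∂y = [160·(+2.11) − 20·(-1.85)] / -39700 = -0.009436
h(380, 110) = 233.86 + (-0.007729)·(285) + (-0.009436)·(-175) = 233.86 -2.203 +1.651 = 233.308 m.

233.3 m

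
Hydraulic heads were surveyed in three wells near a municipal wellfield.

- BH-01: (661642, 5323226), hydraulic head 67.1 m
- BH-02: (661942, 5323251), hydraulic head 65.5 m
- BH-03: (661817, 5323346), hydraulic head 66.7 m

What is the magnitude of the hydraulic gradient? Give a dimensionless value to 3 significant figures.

With h = a·x + b·y + c and BH-01 as origin, the differences give:
  300·a + 25·b = -1.6
  175·a + 120·b = -0.4
Eliminate b (×120 and ×25, subtract): 31625·a = -182.00 → a = ∂h/∂x = -0.005755
Back-substitute: b = ∂h/∂y = +0.005059.
|∇h| = √(-0.005755² + 0.005059²) = 0.007662

0.00766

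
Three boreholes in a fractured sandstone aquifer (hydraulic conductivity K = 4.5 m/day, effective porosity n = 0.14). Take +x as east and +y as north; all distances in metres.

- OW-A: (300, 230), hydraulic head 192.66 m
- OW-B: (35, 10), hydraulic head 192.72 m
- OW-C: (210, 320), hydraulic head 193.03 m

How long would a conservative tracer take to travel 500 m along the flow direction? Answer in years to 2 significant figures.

15 years

Differences from OW-A: to OW-B (Δx, Δy, Δh) = (-265, -220, +0.06); to OW-C = (-90, 90, +0.37).
Determinant of the coordinate differences = (-265)·90 − (-90)·(-220) = -43650.
∂h/∂x = [(+0.06)·90 − (+0.37)·(-220)] / -43650 = -0.001989
∂h/∂y = [(-265)·(+0.37) − (-90)·(+0.06)] / -43650 = +0.002123
|∇h| = √(-0.001989² + 0.002123²) = 0.002909
Seepage velocity v = K·i/n = 4.5 × 0.002909 / 0.14 = 0.0935 m/day.
t = 500 / 0.0935 = 5348 days = 14.6 years.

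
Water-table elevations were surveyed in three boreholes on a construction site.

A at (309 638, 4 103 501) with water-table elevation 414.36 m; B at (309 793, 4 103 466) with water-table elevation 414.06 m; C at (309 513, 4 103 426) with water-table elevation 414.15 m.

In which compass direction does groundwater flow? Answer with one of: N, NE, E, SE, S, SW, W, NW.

Differences from A: to B (Δx, Δy, Δh) = (155, -35, -0.30); to C = (-125, -75, -0.21).
Solve a·Δx + b·Δy = Δh: det = 155·(-75) − (-125)·(-35) = -16000.
∂h/∂x = [(-0.30)·(-75) − (-0.21)·(-35)] / -16000 = -0.0009469
∂h/∂y = [155·(-0.21) − (-125)·(-0.30)] / -16000 = +0.004378
Flow = −∇h = (+0.0009469 east, -0.004378 north), which points south.

S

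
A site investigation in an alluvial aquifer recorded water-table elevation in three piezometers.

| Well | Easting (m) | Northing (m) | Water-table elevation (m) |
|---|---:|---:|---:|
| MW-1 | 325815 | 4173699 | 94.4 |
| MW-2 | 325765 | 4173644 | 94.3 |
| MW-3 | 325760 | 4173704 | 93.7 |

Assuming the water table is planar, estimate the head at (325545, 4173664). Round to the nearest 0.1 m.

Three-point gradient (reference MW-1): Δ to MW-2 = (-50, -55, -0.1), Δ to MW-3 = (-55, 5, -0.7).
∂h/∂x = +0.01191, ∂h/∂y = -0.009008 (det = -3275).
h(325545, 4173664) = 94.4 + (+0.01191)·(-270) + (-0.009008)·(-35) = 94.4 -3.215 +0.315 = 91.500 m.

91.5 m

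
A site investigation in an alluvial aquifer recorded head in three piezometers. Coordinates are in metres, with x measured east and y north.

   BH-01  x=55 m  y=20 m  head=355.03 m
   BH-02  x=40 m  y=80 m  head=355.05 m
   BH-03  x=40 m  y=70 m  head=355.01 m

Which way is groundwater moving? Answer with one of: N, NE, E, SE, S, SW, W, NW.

With h = a·x + b·y + c and BH-01 as origin, the differences give:
  (-15)·a + 60·b = +0.02
  (-15)·a + 50·b = -0.02
Eliminate b (×50 and ×60, subtract): 150·a = 2.200 → a = ∂h/∂x = +0.01467
Back-substitute: b = ∂h/∂y = +0.004000.
Flow = −∇h = (-0.01467 east, -0.004000 north), which points west.

W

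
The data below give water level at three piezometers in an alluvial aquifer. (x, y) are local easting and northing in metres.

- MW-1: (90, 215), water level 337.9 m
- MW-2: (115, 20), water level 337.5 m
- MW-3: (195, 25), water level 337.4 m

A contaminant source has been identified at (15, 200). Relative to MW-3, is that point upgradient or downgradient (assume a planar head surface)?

With h = a·x + b·y + c and MW-1 as origin, the differences give:
  25·a + (-195)·b = -0.4
  105·a + (-190)·b = -0.5
Eliminate b (×(-190) and ×(-195), subtract): 15725·a = -21.50 → a = ∂h/∂x = -0.001367
Back-substitute: b = ∂h/∂y = +0.001876.
Head at (15, 200) = 337.9 + (-0.001367)·(-75) + (+0.001876)·(-15) = 337.97 m.
That is higher than the 337.4 m at MW-3, so the point is upgradient.

upgradient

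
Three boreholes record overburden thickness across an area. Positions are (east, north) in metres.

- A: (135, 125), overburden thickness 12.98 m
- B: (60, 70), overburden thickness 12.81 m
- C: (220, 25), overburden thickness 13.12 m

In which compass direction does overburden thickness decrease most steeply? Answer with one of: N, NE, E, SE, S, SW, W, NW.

W

Taking A as reference: B−A = (-75, -55, -0.17); C−A = (85, -100, +0.14).
Solve a·Δx + b·Δy = Δd: det = (-75)·(-100) − 85·(-55) = 12175.
∂d/∂x = [(-0.17)·(-100) − (+0.14)·(-55)] / 12175 = +0.002029
∂d/∂y = [(-75)·(+0.14) − 85·(-0.17)] / 12175 = +0.0003244
Steepest decrease is along −∇f = (-0.002029 E, -0.0003244 N) → west.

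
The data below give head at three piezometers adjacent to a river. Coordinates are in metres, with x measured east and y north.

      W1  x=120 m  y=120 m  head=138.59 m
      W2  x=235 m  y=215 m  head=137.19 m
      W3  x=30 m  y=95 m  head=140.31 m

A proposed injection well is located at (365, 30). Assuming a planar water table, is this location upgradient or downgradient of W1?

Taking W1 as reference: W2−W1 = (115, 95, -1.40); W3−W1 = (-90, -25, +1.72).
Solve a·Δx + b·Δy = Δh: det = 115·(-25) − (-90)·95 = 5675.
∂h/∂x = [(-1.40)·(-25) − (+1.72)·95] / 5675 = -0.02263
∂h/∂y = [115·(+1.72) − (-90)·(-1.40)] / 5675 = +0.01265
Head at (365, 30) = 138.59 + (-0.02263)·(245) + (+0.01265)·(-90) = 131.91 m.
That is lower than the 138.59 m at W1, so the point is downgradient.

downgradient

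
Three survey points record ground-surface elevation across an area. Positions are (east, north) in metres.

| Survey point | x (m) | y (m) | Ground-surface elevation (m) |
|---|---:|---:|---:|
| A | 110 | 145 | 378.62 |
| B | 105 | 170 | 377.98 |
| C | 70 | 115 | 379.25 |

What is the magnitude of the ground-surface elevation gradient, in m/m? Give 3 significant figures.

0.0252 m/m

Taking A as reference: B−A = (-5, 25, -0.64); C−A = (-40, -30, +0.63).
Determinant of the coordinate differences = (-5)·(-30) − (-40)·25 = 1150.
∂z/∂x = [(-0.64)·(-30) − (+0.63)·25] / 1150 = +0.003000
∂z/∂y = [(-5)·(+0.63) − (-40)·(-0.64)] / 1150 = -0.02500
|∇f| = √(0.003000² + -0.02500²) = 0.02518 m/m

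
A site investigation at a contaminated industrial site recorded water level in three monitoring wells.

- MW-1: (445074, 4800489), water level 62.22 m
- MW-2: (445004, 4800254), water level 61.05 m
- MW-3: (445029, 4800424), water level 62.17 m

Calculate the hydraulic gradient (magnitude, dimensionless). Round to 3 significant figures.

0.0134

With h = a·x + b·y + c and MW-1 as origin, the differences give:
  (-70)·a + (-235)·b = -1.17
  (-45)·a + (-65)·b = -0.05
Eliminate b (×(-65) and ×(-235), subtract): -6025·a = 64.300 → a = ∂h/∂x = -0.01067
Back-substitute: b = ∂h/∂y = +0.008158.
|∇h| = √(-0.01067² + 0.008158²) = 0.01343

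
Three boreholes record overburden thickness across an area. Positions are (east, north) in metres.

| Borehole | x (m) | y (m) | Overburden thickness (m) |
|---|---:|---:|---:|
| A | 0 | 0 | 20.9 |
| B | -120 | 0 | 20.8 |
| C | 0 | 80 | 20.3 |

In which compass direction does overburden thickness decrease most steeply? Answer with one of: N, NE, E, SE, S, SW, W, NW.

∂d/∂x = (20.8 − 20.9) / (-120 − 0) = +0.0008333
∂d/∂y = (20.3 − 20.9) / (80 − 0) = -0.007500
Steepest decrease is along −∇f = (-0.0008333 E, +0.007500 N) → north.

N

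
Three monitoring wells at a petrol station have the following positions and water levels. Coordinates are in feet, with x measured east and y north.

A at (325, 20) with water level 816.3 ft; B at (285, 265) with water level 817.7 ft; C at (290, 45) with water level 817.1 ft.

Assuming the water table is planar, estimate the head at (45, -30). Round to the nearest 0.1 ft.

Differences from A: to B (Δx, Δy, Δh) = (-40, 245, +1.4); to C = (-35, 25, +0.8).
Determinant of the coordinate differences = (-40)·25 − (-35)·245 = 7575.
∂h/∂x = [(+1.4)·25 − (+0.8)·245] / 7575 = -0.02125
∂h/∂y = [(-40)·(+0.8) − (-35)·(+1.4)] / 7575 = +0.002244
h(45, -30) = 816.3 + (-0.02125)·(-280) + (+0.002244)·(-50) = 816.3 +5.951 -0.112 = 822.139 ft.

822.1 ft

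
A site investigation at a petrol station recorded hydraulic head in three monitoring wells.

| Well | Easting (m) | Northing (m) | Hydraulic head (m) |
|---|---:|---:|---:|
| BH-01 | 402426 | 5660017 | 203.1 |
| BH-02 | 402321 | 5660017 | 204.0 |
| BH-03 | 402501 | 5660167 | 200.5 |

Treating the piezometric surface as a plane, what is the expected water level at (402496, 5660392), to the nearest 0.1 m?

With h = a·x + b·y + c and BH-01 as origin, the differences give:
  (-105)·a + 0·b = +0.9
  75·a + 150·b = -2.6
Eliminate b (×150 and ×0, subtract): -15750·a = 135.00 → a = ∂h/∂x = -0.008571
Back-substitute: b = ∂h/∂y = -0.01305.
h(402496, 5660392) = 203.1 + (-0.008571)·(70) + (-0.01305)·(375) = 203.1 -0.600 -4.893 = 197.607 m.

197.6 m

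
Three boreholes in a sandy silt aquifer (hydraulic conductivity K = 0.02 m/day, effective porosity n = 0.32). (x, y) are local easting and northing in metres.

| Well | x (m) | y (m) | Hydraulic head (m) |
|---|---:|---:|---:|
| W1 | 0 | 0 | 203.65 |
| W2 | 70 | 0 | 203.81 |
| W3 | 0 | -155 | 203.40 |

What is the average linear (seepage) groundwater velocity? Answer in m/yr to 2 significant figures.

0.064 m/yr

∂h/∂x = (203.81 − 203.65) / (70 − 0) = +0.002286
∂h/∂y = (203.40 − 203.65) / (-155 − 0) = +0.001613
|∇h| = √(0.002286² + 0.001613²) = 0.002798
Seepage velocity v = K·i/n = 0.02 × 0.002798 / 0.32 = 0.0001749 m/day = 0.06388 m/yr.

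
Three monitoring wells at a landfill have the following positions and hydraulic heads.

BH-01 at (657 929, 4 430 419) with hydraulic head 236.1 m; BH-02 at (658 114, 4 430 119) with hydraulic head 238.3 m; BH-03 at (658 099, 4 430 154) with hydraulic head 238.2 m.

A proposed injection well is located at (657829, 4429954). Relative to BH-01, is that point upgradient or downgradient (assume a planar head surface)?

downgradient

With h = a·x + b·y + c and BH-01 as origin, the differences give:
  185·a + (-300)·b = +2.2
  170·a + (-265)·b = +2.1
Eliminate b (×(-265) and ×(-300), subtract): 1975·a = 47.00 → a = ∂h/∂x = +0.02380
Back-substitute: b = ∂h/∂y = +0.007342.
Head at (657829, 4429954) = 236.1 + (+0.02380)·(-100) + (+0.007342)·(-465) = 230.31 m.
That is lower than the 236.1 m at BH-01, so the point is downgradient.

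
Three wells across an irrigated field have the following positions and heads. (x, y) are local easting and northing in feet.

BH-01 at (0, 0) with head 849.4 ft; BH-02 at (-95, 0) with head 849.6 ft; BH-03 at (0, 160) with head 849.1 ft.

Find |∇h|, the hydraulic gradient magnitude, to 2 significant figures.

∂h/∂x = (849.6 − 849.4) / (-95 − 0) = -0.002105
∂h/∂y = (849.1 − 849.4) / (160 − 0) = -0.001875
|∇h| = √(-0.002105² + -0.001875²) = 0.002819

0.0028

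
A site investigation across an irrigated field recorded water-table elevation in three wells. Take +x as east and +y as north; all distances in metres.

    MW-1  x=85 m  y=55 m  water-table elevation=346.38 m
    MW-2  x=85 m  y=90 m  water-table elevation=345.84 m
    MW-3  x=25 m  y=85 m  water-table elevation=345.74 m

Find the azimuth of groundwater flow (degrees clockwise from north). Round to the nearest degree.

349°

Three-point gradient (reference MW-1): Δ to MW-2 = (0, 35, -0.54), Δ to MW-3 = (-60, 30, -0.64).
∂h/∂x = +0.002952, ∂h/∂y = -0.01543 (det = 2100).
Flow direction (−∇h) has components (-0.002952 E, +0.01543 N).
Azimuth = atan2(E, N) = atan2(-0.002952, +0.01543) = 349.2° ≈ 349°.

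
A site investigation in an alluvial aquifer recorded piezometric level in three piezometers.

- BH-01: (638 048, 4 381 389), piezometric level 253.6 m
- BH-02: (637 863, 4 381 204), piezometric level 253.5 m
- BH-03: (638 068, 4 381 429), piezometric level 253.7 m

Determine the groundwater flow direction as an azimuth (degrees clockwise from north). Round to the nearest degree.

139°

With h = a·x + b·y + c and BH-01 as origin, the differences give:
  (-185)·a + (-185)·b = -0.1
  20·a + 40·b = +0.1
Eliminate b (×40 and ×(-185), subtract): -3700·a = 14.50 → a = ∂h/∂x = -0.003919
Back-substitute: b = ∂h/∂y = +0.004459.
Flow direction (−∇h) has components (+0.003919 E, -0.004459 N).
Azimuth = atan2(E, N) = atan2(+0.003919, -0.004459) = 138.7° ≈ 139°.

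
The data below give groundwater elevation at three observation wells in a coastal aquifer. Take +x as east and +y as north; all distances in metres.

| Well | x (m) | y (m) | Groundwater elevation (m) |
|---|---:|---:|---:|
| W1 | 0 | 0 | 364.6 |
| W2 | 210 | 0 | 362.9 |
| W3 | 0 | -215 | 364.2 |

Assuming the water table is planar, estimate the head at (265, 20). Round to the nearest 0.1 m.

∂h/∂x = (362.9 − 364.6) / (210 − 0) = -0.008095
∂h/∂y = (364.2 − 364.6) / (-215 − 0) = +0.001860
h(265, 20) = 364.6 + (-0.008095)·(265) + (+0.001860)·(20) = 364.6 -2.145 +0.037 = 362.492 m.

362.5 m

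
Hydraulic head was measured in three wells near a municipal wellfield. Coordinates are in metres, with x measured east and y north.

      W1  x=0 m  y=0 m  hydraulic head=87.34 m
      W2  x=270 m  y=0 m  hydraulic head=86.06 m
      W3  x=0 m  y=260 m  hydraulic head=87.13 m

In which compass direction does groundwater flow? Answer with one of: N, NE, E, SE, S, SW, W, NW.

∂h/∂x = (86.06 − 87.34) / (270 − 0) = -0.004741
∂h/∂y = (87.13 − 87.34) / (260 − 0) = -0.0008077
Flow = −∇h = (+0.004741 east, +0.0008077 north), which points east.

E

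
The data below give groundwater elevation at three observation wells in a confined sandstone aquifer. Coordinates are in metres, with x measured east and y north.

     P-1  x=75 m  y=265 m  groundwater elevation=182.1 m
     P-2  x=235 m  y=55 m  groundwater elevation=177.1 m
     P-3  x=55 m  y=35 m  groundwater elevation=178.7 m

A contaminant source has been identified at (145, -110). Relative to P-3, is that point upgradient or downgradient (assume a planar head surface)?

downgradient

Taking P-1 as reference: P-2−P-1 = (160, -210, -5.0); P-3−P-1 = (-20, -230, -3.4).
Determinant of the coordinate differences = 160·(-230) − (-20)·(-210) = -41000.
∂h/∂x = [(-5.0)·(-230) − (-3.4)·(-210)] / -41000 = -0.01063
∂h/∂y = [160·(-3.4) − (-20)·(-5.0)] / -41000 = +0.01571
Head at (145, -110) = 182.1 + (-0.01063)·(70) + (+0.01571)·(-375) = 175.47 m.
That is lower than the 178.7 m at P-3, so the point is downgradient.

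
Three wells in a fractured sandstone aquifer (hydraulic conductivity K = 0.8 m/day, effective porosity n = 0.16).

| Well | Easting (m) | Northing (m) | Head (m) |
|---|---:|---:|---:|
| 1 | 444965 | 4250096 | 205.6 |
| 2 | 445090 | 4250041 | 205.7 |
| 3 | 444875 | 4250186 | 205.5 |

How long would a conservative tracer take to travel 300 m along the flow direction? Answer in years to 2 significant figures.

210 years

With h = a·x + b·y + c and 1 as origin, the differences give:
  125·a + (-55)·b = +0.1
  (-90)·a + 90·b = -0.1
Eliminate b (×90 and ×(-55), subtract): 6300·a = 3.50 → a = ∂h/∂x = +0.0005556
Back-substitute: b = ∂h/∂y = -0.0005556.
|∇h| = √(0.0005556² + -0.0005556²) = 0.0007857
Seepage velocity v = K·i/n = 0.8 × 0.0007857 / 0.16 = 0.003928 m/day.
t = 300 / 0.003928 = 7.637e+04 days = 209 years.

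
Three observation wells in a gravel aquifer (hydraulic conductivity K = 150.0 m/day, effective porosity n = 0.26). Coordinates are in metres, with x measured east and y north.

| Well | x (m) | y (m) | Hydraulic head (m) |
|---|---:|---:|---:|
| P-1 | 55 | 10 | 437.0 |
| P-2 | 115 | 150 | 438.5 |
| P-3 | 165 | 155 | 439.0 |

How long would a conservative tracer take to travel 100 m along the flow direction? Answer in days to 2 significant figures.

Taking P-1 as reference: P-2−P-1 = (60, 140, +1.5); P-3−P-1 = (110, 145, +2.0).
Solve a·Δx + b·Δy = Δh: det = 60·145 − 110·140 = -6700.
∂h/∂x = [(+1.5)·145 − (+2.0)·140] / -6700 = +0.009328
∂h/∂y = [60·(+2.0) − 110·(+1.5)] / -6700 = +0.006716
|∇h| = √(0.009328² + 0.006716²) = 0.01149
Seepage velocity v = K·i/n = 150.0 × 0.01149 / 0.26 = 6.629 m/day.
t = 100 / 6.629 = 15.09 days.

15 days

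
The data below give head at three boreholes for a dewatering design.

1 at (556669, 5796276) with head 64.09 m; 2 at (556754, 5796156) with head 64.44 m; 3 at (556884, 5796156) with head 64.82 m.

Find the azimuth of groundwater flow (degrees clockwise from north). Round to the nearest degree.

286°

Three-point gradient (reference 1): Δ to 2 = (85, -120, +0.35), Δ to 3 = (215, -120, +0.73).
∂h/∂x = +0.002923, ∂h/∂y = -0.0008462 (det = 15600).
Flow direction (−∇h) has components (-0.002923 E, +0.0008462 N).
Azimuth = atan2(E, N) = atan2(-0.002923, +0.0008462) = 286.1° ≈ 286°.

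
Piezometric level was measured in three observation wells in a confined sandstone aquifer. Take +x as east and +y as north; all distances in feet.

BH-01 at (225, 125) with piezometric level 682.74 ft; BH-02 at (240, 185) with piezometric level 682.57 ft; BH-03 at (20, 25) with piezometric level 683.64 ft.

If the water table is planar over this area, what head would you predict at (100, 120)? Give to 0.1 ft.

683.2 ft

Three-point gradient (reference BH-01): Δ to BH-02 = (15, 60, -0.17), Δ to BH-03 = (-205, -100, +0.90).
∂h/∂x = -0.003426, ∂h/∂y = -0.001977 (det = 10800).
h(100, 120) = 682.74 + (-0.003426)·(-125) + (-0.001977)·(-5) = 682.74 +0.428 +0.010 = 683.178 ft.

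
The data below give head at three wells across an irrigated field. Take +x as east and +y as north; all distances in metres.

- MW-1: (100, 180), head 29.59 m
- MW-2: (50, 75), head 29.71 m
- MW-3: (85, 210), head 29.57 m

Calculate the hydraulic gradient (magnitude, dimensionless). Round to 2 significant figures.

Differences from MW-1: to MW-2 (Δx, Δy, Δh) = (-50, -105, +0.12); to MW-3 = (-15, 30, -0.02).
Solve a·Δx + b·Δy = Δh: det = (-50)·30 − (-15)·(-105) = -3075.
∂h/∂x = [(+0.12)·30 − (-0.02)·(-105)] / -3075 = -0.0004878
∂h/∂y = [(-50)·(-0.02) − (-15)·(+0.12)] / -3075 = -0.0009106
|∇h| = √(-0.0004878² + -0.0009106²) = 0.001033

0.0010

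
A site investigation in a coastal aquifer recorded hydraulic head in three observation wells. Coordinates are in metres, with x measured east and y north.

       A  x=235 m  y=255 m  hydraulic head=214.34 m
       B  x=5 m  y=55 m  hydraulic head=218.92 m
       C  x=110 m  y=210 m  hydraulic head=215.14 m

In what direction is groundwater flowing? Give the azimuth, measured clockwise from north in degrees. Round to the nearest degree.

353°

Taking A as reference: B−A = (-230, -200, +4.58); C−A = (-125, -45, +0.80).
Solve a·Δx + b·Δy = Δh: det = (-230)·(-45) − (-125)·(-200) = -14650.
∂h/∂x = [(+4.58)·(-45) − (+0.80)·(-200)] / -14650 = +0.003147
∂h/∂y = [(-230)·(+0.80) − (-125)·(+4.58)] / -14650 = -0.02652
Flow direction (−∇h) has components (-0.003147 E, +0.02652 N).
Azimuth = atan2(E, N) = atan2(-0.003147, +0.02652) = 353.2° ≈ 353°.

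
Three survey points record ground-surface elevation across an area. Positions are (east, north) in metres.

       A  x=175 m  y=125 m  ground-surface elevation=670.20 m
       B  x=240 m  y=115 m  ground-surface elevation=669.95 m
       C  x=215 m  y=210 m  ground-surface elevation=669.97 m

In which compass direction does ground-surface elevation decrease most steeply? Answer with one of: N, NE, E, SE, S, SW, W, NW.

E

Three-point gradient (reference A): Δ to B = (65, -10, -0.25), Δ to C = (40, 85, -0.23).
∂z/∂x = -0.003975, ∂z/∂y = -0.0008354 (det = 5925).
Steepest decrease is along −∇f = (+0.003975 E, +0.0008354 N) → east.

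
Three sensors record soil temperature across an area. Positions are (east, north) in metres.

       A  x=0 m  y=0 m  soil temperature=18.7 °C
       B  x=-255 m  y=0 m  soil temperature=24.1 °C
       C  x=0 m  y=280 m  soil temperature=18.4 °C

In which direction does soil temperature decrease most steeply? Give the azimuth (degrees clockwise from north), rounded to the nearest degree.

087°

∂T/∂x = (24.1 − 18.7) / (-255 − 0) = -0.02118
∂T/∂y = (18.4 − 18.7) / (280 − 0) = -0.001071
Steepest decrease is along −∇f: components (+0.02118 E, +0.001071 N).
Azimuth = atan2(+0.02118, +0.001071) = 87.1° ≈ 087°.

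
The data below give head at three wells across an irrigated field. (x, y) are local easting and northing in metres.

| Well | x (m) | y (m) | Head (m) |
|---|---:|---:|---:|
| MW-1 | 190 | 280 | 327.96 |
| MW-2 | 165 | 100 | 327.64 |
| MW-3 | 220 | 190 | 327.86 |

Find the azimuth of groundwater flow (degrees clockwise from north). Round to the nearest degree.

With h = a·x + b·y + c and MW-1 as origin, the differences give:
  (-25)·a + (-180)·b = -0.32
  30·a + (-90)·b = -0.10
Eliminate b (×(-90) and ×(-180), subtract): 7650·a = 10.800 → a = ∂h/∂x = +0.001412
Back-substitute: b = ∂h/∂y = +0.001582.
Flow direction (−∇h) has components (-0.001412 E, -0.001582 N).
Azimuth = atan2(E, N) = atan2(-0.001412, -0.001582) = 221.8° ≈ 222°.

222°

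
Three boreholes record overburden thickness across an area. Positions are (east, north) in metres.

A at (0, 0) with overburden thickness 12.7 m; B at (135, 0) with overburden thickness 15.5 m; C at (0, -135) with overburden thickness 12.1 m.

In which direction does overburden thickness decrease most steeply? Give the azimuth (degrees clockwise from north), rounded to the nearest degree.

258°

∂d/∂x = (15.5 − 12.7) / (135 − 0) = +0.02074
∂d/∂y = (12.1 − 12.7) / (-135 − 0) = +0.004444
Steepest decrease is along −∇f: components (-0.02074 E, -0.004444 N).
Azimuth = atan2(-0.02074, -0.004444) = 257.9° ≈ 258°.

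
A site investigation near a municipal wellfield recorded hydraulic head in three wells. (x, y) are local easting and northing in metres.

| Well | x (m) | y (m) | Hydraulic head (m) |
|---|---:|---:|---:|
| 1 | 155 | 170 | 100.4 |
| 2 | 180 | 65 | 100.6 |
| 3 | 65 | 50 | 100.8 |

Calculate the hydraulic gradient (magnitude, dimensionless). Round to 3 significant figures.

0.00267

Taking 1 as reference: 2−1 = (25, -105, +0.2); 3−1 = (-90, -120, +0.4).
Determinant of the coordinate differences = 25·(-120) − (-90)·(-105) = -12450.
∂h/∂x = [(+0.2)·(-120) − (+0.4)·(-105)] / -12450 = -0.001446
∂h/∂y = [25·(+0.4) − (-90)·(+0.2)] / -12450 = -0.002249
|∇h| = √(-0.001446² + -0.002249²) = 0.002674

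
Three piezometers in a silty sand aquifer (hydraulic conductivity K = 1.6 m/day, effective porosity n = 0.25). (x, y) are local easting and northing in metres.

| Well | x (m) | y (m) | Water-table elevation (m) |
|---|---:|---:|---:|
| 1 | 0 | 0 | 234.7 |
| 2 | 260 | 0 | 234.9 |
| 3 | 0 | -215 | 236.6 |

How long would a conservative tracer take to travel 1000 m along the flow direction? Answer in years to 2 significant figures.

48 years

∂h/∂x = (234.9 − 234.7) / (260 − 0) = +0.0007692
∂h/∂y = (236.6 − 234.7) / (-215 − 0) = -0.008837
|∇h| = √(0.0007692² + -0.008837²) = 0.00887
Seepage velocity v = K·i/n = 1.6 × 0.00887 / 0.25 = 0.05677 m/day.
t = 1000 / 0.05677 = 1.761e+04 days = 48.2 years.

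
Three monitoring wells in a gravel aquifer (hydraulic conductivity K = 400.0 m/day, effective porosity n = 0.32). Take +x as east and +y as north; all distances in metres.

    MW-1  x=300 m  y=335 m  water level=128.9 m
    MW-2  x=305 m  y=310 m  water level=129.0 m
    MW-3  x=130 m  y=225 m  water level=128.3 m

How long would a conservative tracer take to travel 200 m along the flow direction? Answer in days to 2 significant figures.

26 days

Taking MW-1 as reference: MW-2−MW-1 = (5, -25, +0.1); MW-3−MW-1 = (-170, -110, -0.6).
Solve a·Δx + b·Δy = Δh: det = 5·(-110) − (-170)·(-25) = -4800.
∂h/∂x = [(+0.1)·(-110) − (-0.6)·(-25)] / -4800 = +0.005417
∂h/∂y = [5·(-0.6) − (-170)·(+0.1)] / -4800 = -0.002917
|∇h| = √(0.005417² + -0.002917²) = 0.006152
Seepage velocity v = K·i/n = 400.0 × 0.006152 / 0.32 = 7.69 m/day.
t = 200 / 7.69 = 26.01 days.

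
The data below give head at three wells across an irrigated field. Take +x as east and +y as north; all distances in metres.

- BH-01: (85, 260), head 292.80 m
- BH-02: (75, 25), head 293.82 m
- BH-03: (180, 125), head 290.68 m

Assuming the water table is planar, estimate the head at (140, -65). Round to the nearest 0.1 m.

292.4 m

Three-point gradient (reference BH-01): Δ to BH-02 = (-10, -235, +1.02), Δ to BH-03 = (95, -135, -2.12).
∂h/∂x = -0.02686, ∂h/∂y = -0.003197 (det = 23675).
h(140, -65) = 292.80 + (-0.02686)·(55) + (-0.003197)·(-325) = 292.80 -1.477 +1.039 = 292.362 m.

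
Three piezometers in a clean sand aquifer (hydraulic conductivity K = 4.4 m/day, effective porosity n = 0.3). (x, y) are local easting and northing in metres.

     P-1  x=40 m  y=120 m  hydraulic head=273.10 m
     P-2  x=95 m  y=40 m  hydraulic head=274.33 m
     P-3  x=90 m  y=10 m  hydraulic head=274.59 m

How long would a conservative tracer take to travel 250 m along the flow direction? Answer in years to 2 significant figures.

3.7 years

Three-point gradient (reference P-1): Δ to P-2 = (55, -80, +1.23), Δ to P-3 = (50, -110, +1.49).
∂h/∂x = +0.007854, ∂h/∂y = -0.009976 (det = -2050).
|∇h| = √(0.007854² + -0.009976²) = 0.0127
Seepage velocity v = K·i/n = 4.4 × 0.0127 / 0.3 = 0.1863 m/day.
t = 250 / 0.1863 = 1342 days = 3.67 years.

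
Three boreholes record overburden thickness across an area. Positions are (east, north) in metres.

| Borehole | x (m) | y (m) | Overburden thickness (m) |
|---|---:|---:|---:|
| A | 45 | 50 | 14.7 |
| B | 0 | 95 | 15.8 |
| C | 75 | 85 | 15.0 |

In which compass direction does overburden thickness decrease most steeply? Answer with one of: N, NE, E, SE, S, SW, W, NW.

SE

Differences from A: to B (Δx, Δy, Δh) = (-45, 45, +1.1); to C = (30, 35, +0.3).
Determinant of the coordinate differences = (-45)·35 − 30·45 = -2925.
∂d/∂x = [(+1.1)·35 − (+0.3)·45] / -2925 = -0.008547
∂d/∂y = [(-45)·(+0.3) − 30·(+1.1)] / -2925 = +0.01590
Steepest decrease is along −∇f = (+0.008547 E, -0.01590 N) → southeast.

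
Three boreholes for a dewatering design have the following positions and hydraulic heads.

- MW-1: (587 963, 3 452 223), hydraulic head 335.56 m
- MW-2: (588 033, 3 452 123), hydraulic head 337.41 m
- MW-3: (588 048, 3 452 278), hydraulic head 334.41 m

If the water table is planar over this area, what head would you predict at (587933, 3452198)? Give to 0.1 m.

With h = a·x + b·y + c and MW-1 as origin, the differences give:
  70·a + (-100)·b = +1.85
  85·a + 55·b = -1.15
Eliminate b (×55 and ×(-100), subtract): 12350·a = -13.250 → a = ∂h/∂x = -0.001073
Back-substitute: b = ∂h/∂y = -0.01925.
h(587933, 3452198) = 335.56 + (-0.001073)·(-30) + (-0.01925)·(-25) = 335.56 +0.032 +0.481 = 336.073 m.

336.1 m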